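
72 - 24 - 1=47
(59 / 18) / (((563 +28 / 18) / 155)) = 9145 / 10162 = 0.90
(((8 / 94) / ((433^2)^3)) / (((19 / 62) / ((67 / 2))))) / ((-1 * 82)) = -4154 / 241302984675517330597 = -0.00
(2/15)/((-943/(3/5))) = -2/23575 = -0.00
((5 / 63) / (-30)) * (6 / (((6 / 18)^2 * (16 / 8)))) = -1 / 14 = -0.07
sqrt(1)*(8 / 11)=8 / 11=0.73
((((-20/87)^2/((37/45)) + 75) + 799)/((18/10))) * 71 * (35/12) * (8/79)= 225292237100/22124187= 10183.07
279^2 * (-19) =-1478979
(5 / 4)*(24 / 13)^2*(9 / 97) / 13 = 6480 / 213109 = 0.03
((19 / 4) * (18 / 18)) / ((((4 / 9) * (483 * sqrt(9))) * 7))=19 / 18032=0.00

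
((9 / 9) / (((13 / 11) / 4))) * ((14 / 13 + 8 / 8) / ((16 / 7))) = 2079 / 676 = 3.08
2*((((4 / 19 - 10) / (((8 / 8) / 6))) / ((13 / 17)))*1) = -37944 / 247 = -153.62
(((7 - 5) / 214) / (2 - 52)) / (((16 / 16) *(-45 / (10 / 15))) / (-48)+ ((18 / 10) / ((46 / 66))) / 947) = -348496 / 2626972515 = -0.00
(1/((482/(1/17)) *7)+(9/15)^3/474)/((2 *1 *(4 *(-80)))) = -133993/181251280000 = -0.00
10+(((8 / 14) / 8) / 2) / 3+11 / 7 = 11.58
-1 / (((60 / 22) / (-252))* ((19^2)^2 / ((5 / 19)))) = 462 / 2476099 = 0.00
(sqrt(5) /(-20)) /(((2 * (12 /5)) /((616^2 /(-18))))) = 5929 * sqrt(5) /27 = 491.02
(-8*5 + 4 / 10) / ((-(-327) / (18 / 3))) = -396 / 545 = -0.73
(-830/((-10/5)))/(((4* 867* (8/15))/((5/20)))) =2075/36992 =0.06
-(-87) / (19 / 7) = 609 / 19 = 32.05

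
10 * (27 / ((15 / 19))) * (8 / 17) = 2736 / 17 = 160.94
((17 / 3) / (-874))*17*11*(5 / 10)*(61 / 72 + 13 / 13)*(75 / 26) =-556325 / 172224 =-3.23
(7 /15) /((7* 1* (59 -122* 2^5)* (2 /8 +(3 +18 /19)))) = -76 /18398325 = -0.00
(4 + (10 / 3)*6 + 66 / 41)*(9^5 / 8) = 31000725 / 164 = 189028.81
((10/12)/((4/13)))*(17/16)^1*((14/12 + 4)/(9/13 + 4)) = 445315/140544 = 3.17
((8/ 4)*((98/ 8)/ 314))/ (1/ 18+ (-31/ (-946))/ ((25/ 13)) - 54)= -5214825/ 3604232672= -0.00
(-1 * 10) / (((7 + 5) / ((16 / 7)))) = -40 / 21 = -1.90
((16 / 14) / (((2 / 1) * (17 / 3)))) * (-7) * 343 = -4116 / 17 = -242.12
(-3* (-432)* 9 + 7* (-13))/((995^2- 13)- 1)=11573/990011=0.01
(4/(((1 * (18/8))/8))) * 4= 512/9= 56.89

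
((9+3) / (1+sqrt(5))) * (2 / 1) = -6+6 * sqrt(5) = 7.42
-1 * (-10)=10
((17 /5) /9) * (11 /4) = 187 /180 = 1.04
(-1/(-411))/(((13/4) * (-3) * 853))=-4/13672737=-0.00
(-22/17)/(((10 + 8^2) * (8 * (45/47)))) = -517/226440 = -0.00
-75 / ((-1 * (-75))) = -1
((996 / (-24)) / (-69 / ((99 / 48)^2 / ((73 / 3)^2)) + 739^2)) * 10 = -271161 / 350560031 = -0.00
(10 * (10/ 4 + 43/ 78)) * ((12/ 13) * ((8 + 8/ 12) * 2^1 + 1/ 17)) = 248360/ 507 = 489.86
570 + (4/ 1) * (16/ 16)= 574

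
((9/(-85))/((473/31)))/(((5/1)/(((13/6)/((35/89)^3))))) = -852307521/17237893750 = -0.05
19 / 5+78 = 409 / 5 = 81.80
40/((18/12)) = 80/3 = 26.67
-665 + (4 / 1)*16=-601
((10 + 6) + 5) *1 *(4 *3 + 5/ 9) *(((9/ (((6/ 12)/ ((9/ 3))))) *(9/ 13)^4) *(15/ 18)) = 77846265/ 28561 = 2725.61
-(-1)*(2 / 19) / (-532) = -1 / 5054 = -0.00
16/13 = 1.23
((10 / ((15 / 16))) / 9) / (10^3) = 4 / 3375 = 0.00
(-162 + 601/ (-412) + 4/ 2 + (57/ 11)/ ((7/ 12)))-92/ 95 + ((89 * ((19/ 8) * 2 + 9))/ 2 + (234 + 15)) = 707.33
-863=-863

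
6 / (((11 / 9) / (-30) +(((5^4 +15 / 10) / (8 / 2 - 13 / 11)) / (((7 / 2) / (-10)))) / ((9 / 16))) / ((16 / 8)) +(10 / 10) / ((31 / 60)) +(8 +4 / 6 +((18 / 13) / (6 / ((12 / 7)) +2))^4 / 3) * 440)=3818195564040 / 2068984558613969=0.00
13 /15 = 0.87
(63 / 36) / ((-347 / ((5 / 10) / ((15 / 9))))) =-21 / 13880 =-0.00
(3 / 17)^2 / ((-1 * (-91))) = 9 / 26299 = 0.00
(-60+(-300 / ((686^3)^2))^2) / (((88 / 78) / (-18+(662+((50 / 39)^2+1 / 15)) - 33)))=-903765537402886189027970753708322555817 / 27735589372922912655681853701042688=-32585.05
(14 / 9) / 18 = 7 / 81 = 0.09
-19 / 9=-2.11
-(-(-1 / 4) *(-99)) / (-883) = -99 / 3532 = -0.03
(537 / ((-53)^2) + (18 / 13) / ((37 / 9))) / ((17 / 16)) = 0.50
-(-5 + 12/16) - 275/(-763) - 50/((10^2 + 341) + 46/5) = 30910821/6870052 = 4.50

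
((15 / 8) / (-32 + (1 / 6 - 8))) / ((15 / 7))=-21 / 956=-0.02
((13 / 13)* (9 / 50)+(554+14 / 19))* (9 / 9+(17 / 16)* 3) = 35320457 / 15200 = 2323.71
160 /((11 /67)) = 10720 /11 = 974.55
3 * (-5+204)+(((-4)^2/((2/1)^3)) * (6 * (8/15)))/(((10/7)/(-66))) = 7533/25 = 301.32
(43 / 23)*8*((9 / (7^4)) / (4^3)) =0.00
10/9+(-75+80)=55/9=6.11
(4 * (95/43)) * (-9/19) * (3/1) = -540/43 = -12.56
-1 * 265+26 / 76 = -10057 / 38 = -264.66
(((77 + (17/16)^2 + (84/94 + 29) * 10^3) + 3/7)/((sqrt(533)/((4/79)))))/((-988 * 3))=-2524376425 * sqrt(533)/2627897196288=-0.02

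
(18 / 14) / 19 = 9 / 133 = 0.07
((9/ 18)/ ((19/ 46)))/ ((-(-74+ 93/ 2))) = 46/ 1045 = 0.04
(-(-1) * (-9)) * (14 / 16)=-63 / 8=-7.88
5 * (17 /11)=85 /11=7.73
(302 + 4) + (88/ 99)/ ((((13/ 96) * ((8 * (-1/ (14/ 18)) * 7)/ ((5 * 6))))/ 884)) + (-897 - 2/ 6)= -27082/ 9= -3009.11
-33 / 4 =-8.25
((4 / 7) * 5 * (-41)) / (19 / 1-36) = 820 / 119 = 6.89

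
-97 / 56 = -1.73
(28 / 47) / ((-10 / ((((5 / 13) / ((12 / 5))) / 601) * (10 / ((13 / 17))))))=-2975 / 14321229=-0.00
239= 239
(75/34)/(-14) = -75/476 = -0.16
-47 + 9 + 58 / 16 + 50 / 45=-2395 / 72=-33.26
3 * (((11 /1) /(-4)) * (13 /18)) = -143 /24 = -5.96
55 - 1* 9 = 46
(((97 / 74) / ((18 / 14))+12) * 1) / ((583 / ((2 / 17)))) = 8671 / 3300363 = 0.00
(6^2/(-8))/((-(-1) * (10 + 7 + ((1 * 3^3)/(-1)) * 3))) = 9/128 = 0.07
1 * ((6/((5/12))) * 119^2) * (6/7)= 873936/5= 174787.20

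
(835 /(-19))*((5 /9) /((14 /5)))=-20875 /2394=-8.72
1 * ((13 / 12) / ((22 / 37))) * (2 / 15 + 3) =22607 / 3960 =5.71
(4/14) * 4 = 8/7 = 1.14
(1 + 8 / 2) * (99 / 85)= 99 / 17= 5.82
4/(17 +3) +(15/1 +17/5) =93/5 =18.60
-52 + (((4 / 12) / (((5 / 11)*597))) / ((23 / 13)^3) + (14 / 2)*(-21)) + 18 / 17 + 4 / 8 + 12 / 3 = -716599403167 / 3704486490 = -193.44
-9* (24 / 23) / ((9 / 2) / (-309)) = 14832 / 23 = 644.87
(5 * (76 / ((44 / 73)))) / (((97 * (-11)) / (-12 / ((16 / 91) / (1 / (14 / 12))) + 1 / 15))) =2431411 / 70422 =34.53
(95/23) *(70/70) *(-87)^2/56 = 719055/1288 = 558.27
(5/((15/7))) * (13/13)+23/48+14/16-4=-5/16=-0.31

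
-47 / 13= -3.62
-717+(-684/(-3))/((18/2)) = -2075/3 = -691.67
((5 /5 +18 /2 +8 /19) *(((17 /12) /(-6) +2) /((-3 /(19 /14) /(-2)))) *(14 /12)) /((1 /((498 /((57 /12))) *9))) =347853 /19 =18308.05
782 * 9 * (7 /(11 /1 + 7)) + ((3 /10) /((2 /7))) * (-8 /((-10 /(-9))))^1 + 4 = 68336 /25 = 2733.44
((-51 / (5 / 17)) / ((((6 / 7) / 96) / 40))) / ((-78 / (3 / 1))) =388416 / 13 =29878.15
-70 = -70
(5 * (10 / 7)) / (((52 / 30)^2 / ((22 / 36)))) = 6875 / 4732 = 1.45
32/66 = 16/33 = 0.48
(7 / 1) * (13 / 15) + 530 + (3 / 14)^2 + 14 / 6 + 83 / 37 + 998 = 55792869 / 36260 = 1538.69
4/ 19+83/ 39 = 1733/ 741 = 2.34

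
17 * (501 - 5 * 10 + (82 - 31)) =8534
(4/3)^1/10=0.13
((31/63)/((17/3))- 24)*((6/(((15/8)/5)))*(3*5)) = -682960/119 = -5739.16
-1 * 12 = -12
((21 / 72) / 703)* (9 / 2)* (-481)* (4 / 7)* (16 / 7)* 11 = -1716 / 133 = -12.90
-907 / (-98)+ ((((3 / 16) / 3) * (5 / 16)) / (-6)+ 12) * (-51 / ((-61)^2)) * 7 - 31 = -2137387293 / 93352448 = -22.90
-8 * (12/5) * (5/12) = -8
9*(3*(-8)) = -216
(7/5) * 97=679/5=135.80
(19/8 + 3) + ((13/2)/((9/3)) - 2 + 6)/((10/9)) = 437/40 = 10.92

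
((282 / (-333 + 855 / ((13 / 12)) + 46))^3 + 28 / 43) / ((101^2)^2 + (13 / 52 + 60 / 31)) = 245804346820976 / 30884860670935125968773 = 0.00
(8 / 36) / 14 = 1 / 63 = 0.02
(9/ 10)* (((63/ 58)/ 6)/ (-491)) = -189/ 569560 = -0.00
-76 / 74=-38 / 37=-1.03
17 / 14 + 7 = 115 / 14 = 8.21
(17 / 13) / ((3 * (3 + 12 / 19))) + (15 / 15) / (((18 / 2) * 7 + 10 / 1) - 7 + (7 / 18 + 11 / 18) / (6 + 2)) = 8365 / 61893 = 0.14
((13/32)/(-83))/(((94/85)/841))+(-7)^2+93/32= 12029817/249664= 48.18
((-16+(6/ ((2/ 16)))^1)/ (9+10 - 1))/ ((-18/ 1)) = -0.10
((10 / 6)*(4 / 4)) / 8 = 5 / 24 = 0.21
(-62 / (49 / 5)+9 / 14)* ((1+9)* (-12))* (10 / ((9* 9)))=111400 / 1323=84.20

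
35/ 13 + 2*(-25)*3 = -1915/ 13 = -147.31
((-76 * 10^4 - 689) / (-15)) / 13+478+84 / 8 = 4389.47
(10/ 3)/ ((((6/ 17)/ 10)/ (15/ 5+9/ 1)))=1133.33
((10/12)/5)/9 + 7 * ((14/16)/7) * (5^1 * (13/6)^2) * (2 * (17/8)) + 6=322465/3456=93.31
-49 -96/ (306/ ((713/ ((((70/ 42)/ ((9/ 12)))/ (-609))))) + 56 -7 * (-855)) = -128573791465/ 2623104217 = -49.02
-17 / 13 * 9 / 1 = -153 / 13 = -11.77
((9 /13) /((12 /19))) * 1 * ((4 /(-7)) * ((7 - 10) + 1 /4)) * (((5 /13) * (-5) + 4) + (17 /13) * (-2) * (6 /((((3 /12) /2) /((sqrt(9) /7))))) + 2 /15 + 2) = -14147837 /165620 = -85.42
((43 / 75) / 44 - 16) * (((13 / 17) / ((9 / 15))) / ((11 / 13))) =-8915933 / 370260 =-24.08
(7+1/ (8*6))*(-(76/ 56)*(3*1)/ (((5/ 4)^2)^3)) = -819584/ 109375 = -7.49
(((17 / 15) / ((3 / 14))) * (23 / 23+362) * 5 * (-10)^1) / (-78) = 143990 / 117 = 1230.68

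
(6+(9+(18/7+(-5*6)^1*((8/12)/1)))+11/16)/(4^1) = -195/448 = -0.44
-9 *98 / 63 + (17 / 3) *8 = 94 / 3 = 31.33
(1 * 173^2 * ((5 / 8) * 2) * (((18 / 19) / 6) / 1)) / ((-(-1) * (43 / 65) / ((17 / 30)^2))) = 2867.28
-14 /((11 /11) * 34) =-7 /17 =-0.41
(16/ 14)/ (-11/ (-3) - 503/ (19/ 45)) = -57/ 59234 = -0.00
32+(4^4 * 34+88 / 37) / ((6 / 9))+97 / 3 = 1456753 / 111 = 13123.90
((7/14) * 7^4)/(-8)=-2401/16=-150.06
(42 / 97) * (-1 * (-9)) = 378 / 97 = 3.90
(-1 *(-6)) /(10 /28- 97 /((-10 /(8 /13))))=1820 /1919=0.95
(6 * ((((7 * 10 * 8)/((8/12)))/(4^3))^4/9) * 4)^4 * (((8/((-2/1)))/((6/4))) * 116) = -26050766692623923044281005859375/2147483648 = -12130833553440833019223.53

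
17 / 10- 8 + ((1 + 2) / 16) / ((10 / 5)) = -993 / 160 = -6.21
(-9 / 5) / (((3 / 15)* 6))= -3 / 2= -1.50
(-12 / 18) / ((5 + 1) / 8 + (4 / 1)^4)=-8 / 3081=-0.00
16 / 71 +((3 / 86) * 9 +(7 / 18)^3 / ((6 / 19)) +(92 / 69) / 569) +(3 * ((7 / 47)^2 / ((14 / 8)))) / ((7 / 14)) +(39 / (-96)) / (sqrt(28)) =107951663082913 / 134277594416496 - 13 * sqrt(7) / 448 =0.73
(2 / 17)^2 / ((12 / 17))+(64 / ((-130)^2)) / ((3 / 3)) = 5041 / 215475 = 0.02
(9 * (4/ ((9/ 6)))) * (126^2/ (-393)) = -127008/ 131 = -969.53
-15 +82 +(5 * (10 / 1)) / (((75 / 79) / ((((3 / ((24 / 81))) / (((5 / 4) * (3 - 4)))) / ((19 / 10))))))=-2993 / 19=-157.53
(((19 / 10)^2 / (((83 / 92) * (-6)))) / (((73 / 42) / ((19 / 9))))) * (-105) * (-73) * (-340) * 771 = 135091105268 / 83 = 1627603677.93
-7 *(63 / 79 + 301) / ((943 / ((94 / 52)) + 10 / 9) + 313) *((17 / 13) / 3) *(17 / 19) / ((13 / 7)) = -3661949634 / 6898450403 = -0.53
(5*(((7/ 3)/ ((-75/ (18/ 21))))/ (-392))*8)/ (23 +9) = 1/ 11760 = 0.00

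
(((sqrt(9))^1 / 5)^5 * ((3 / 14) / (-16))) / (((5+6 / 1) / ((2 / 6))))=-243 / 7700000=-0.00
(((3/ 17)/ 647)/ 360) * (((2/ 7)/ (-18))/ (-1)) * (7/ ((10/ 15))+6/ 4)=1/ 6929370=0.00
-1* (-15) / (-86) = -15 / 86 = -0.17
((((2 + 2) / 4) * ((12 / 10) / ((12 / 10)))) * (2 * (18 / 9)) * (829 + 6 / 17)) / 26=28198 / 221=127.59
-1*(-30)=30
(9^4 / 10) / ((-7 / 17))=-111537 / 70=-1593.39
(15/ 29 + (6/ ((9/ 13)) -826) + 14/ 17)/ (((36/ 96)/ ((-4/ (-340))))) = -9654824/ 377145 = -25.60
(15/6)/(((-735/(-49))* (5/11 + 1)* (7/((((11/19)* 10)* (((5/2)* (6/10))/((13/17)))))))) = 10285/55328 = 0.19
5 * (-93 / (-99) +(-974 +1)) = -160390 / 33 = -4860.30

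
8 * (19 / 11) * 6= 912 / 11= 82.91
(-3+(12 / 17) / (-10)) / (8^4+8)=-29 / 38760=-0.00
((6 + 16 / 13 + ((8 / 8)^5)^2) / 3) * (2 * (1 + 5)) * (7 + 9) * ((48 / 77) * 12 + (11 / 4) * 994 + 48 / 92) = 1444139.04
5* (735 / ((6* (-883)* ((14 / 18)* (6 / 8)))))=-1050 / 883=-1.19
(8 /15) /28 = 2 /105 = 0.02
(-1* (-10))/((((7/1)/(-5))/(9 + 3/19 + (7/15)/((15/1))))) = -78566/1197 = -65.64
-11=-11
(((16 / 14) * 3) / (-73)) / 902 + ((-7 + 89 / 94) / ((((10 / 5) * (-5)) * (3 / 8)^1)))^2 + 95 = 11180214630859 / 114544878525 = 97.61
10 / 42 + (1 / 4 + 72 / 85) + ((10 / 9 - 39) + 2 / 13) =-10135913 / 278460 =-36.40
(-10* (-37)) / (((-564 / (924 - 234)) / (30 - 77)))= 21275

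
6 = 6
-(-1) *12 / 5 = 12 / 5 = 2.40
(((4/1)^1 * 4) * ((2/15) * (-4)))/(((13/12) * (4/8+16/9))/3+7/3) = -27648/10225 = -2.70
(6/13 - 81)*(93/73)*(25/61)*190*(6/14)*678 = -940749916500/405223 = -2321561.01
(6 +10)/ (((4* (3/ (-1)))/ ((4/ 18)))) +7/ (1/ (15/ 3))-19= 424/ 27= 15.70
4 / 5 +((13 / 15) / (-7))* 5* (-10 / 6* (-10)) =-2998 / 315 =-9.52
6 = 6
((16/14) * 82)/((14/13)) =4264/49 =87.02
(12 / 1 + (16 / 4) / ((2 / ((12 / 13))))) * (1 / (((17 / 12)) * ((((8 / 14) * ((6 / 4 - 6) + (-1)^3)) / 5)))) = -37800 / 2431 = -15.55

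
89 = 89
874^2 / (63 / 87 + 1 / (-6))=132914424 / 97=1370251.79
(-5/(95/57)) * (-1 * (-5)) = -15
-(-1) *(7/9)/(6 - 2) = 0.19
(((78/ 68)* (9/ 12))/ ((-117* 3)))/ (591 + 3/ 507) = -169/ 40751040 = -0.00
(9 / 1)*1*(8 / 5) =72 / 5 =14.40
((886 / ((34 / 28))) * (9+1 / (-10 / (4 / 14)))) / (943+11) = 6.86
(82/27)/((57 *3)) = 82/4617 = 0.02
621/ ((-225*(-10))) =0.28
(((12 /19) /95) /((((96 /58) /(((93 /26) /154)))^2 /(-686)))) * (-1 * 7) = 118805547 /18898147840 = 0.01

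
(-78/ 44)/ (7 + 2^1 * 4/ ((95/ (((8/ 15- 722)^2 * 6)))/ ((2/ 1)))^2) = -1979859375/ 38624490971444508746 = -0.00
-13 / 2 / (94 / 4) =-13 / 47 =-0.28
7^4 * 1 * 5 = 12005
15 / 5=3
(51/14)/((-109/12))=-306/763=-0.40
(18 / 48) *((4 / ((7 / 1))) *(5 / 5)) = 3 / 14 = 0.21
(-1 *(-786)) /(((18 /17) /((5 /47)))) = 11135 /141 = 78.97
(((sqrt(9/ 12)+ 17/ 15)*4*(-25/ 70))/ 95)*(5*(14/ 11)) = -68/ 627 - 10*sqrt(3)/ 209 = -0.19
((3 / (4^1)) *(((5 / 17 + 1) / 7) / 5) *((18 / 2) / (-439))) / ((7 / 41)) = -12177 / 3656870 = -0.00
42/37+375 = 13917/37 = 376.14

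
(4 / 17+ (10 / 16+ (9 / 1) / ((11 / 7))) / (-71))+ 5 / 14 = 373963 / 743512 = 0.50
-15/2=-7.50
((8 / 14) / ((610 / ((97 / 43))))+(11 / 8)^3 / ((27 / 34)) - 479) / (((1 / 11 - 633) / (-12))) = -3320611667747 / 368148332160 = -9.02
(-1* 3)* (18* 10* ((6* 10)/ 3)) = -10800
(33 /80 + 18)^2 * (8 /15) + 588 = 3075243 /4000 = 768.81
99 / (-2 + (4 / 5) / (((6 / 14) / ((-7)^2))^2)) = 4455 / 470506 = 0.01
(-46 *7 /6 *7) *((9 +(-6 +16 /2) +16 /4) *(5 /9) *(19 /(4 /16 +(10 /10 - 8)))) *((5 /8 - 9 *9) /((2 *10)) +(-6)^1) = -171625195 /1944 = -88284.57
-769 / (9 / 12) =-3076 / 3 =-1025.33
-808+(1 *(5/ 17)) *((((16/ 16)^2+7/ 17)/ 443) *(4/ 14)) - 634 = -1292304298/ 896189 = -1442.00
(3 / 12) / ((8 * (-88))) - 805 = -2266881 / 2816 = -805.00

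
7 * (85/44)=595/44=13.52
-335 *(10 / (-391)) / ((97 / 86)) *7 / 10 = 201670 / 37927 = 5.32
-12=-12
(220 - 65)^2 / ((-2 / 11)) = -264275 / 2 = -132137.50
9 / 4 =2.25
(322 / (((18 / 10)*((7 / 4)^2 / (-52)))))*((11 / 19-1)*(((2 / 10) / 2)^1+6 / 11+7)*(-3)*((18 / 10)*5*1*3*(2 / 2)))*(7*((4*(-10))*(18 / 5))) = 166856122368 / 209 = 798354652.48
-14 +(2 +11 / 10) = -10.90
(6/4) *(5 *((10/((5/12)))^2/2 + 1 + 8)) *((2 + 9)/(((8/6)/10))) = 735075/4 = 183768.75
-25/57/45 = -0.01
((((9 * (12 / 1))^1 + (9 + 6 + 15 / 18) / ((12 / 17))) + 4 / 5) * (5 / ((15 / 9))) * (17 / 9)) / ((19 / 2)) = 803131 / 10260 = 78.28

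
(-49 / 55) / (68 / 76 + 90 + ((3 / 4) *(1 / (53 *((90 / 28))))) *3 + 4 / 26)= -1282918 / 131129889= -0.01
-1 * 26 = -26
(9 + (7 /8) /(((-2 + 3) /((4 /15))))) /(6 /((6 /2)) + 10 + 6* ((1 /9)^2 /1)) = 2493 /3260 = 0.76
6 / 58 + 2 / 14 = 50 / 203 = 0.25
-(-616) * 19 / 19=616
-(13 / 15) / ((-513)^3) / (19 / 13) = 169 / 38476623645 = 0.00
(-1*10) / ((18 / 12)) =-20 / 3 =-6.67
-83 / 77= -1.08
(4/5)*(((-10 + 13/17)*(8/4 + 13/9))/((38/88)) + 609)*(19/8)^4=2134815737/156672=13626.02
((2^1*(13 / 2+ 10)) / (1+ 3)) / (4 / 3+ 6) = 9 / 8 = 1.12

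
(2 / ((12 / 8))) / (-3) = -4 / 9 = -0.44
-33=-33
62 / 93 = 2 / 3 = 0.67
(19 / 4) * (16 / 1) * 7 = 532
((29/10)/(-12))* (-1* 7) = 203/120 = 1.69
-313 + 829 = 516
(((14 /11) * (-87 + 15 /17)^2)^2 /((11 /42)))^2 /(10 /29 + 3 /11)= 41470315095337244990537672819736576 /221320184191206727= 187377013293597747.79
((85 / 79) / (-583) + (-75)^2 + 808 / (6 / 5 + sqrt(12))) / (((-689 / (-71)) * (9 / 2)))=717100 * sqrt(3) / 204633 + 36187517140 / 285599457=132.78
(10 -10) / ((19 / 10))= 0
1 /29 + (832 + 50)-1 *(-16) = 898.03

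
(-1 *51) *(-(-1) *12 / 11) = -612 / 11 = -55.64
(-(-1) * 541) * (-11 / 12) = -5951 / 12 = -495.92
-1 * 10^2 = -100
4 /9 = 0.44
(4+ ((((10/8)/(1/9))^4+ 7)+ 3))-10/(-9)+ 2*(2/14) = 258587695/16128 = 16033.46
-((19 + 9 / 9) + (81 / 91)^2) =-172181 / 8281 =-20.79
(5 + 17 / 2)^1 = 27 / 2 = 13.50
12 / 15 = 4 / 5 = 0.80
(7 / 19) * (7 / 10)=49 / 190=0.26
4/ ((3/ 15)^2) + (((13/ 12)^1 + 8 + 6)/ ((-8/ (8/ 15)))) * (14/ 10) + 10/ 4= 90983/ 900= 101.09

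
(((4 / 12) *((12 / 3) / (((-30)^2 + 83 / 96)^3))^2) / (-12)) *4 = -1391569403904 / 418393066035180297523152104569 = -0.00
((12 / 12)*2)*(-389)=-778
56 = 56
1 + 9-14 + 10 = 6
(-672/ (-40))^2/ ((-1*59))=-7056/ 1475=-4.78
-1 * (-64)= 64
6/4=1.50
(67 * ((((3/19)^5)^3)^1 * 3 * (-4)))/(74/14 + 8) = -26918549532/470614937926118747269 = -0.00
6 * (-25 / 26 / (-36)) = 25 / 156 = 0.16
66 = 66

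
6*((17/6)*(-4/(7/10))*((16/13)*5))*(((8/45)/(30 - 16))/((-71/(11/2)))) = 239360/407043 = 0.59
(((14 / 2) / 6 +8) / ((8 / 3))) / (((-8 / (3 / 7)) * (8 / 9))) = -1485 / 7168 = -0.21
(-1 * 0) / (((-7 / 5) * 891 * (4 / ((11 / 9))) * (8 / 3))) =0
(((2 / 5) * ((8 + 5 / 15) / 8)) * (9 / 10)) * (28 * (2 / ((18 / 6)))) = 7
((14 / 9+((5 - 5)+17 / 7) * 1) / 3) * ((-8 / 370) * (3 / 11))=-1004 / 128205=-0.01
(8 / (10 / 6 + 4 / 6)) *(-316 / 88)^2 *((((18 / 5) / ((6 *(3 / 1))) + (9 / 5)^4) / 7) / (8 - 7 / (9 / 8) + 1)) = 2253275604 / 92640625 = 24.32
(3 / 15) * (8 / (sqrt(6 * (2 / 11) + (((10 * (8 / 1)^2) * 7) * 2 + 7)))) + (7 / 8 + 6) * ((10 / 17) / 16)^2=1375 / 147968 + 8 * sqrt(120571) / 164415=0.03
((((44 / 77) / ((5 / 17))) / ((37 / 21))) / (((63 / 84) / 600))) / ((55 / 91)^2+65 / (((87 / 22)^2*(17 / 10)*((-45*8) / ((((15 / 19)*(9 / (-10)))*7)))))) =88107463551744 / 39858108697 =2210.53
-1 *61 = -61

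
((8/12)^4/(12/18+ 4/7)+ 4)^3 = 71.97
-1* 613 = -613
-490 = -490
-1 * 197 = -197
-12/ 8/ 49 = -3/ 98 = -0.03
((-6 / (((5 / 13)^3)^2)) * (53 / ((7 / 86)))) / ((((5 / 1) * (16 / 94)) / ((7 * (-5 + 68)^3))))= -387833393285680797 / 156250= -2482133717028.36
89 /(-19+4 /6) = -267 /55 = -4.85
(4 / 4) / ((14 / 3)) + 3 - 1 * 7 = -53 / 14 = -3.79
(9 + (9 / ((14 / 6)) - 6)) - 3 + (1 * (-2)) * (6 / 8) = 33 / 14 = 2.36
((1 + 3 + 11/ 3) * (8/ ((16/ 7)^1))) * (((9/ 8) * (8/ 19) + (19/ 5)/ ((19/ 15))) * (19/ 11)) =161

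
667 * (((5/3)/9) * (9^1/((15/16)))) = 10672/9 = 1185.78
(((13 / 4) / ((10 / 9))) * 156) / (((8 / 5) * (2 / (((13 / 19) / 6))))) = 19773 / 1216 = 16.26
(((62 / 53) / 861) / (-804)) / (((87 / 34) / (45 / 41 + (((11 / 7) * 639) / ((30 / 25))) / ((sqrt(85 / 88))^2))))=-43731979 / 76340495259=-0.00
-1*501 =-501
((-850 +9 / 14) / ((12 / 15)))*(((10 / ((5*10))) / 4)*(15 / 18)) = -59455 / 1344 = -44.24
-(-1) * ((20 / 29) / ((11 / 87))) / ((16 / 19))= 6.48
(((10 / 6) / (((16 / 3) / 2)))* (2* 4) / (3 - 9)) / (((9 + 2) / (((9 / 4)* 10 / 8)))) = -75 / 352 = -0.21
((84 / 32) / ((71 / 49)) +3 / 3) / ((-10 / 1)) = -1597 / 5680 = -0.28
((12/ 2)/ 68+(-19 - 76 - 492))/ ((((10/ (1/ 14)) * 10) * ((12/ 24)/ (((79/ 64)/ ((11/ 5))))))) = -315289/ 670208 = -0.47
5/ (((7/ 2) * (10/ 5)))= 5/ 7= 0.71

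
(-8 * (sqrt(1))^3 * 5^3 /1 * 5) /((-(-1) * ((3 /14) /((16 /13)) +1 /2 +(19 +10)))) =-1120000 /6647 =-168.50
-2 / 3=-0.67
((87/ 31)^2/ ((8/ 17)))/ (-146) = -128673/ 1122448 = -0.11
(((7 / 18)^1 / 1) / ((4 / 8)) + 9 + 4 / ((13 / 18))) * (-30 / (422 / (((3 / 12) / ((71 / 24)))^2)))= -107520 / 13827463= -0.01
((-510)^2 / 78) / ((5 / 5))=3334.62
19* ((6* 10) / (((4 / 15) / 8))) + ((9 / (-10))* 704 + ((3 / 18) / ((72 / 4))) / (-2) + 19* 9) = 36436387 / 1080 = 33737.40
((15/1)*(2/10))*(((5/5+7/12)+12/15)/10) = 143/200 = 0.72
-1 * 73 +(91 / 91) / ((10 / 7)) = -723 / 10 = -72.30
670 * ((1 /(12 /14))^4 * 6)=804335 /108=7447.55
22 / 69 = 0.32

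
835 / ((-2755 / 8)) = -1336 / 551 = -2.42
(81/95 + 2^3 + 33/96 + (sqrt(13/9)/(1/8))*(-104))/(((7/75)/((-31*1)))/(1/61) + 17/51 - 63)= -4333335/29615072 + 644800*sqrt(13)/146127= 15.76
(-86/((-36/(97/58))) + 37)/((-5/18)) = -42799/290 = -147.58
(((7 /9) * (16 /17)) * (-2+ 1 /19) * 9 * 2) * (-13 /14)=7696 /323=23.83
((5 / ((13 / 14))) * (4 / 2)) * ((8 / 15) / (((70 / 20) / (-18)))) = -384 / 13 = -29.54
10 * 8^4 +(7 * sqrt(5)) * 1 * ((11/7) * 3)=33 * sqrt(5) +40960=41033.79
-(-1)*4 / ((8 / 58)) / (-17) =-29 / 17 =-1.71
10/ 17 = 0.59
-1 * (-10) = 10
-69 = -69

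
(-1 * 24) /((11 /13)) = -312 /11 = -28.36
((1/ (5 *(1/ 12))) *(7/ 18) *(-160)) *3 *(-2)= 896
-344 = -344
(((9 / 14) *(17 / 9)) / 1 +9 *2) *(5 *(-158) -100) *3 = -359115 / 7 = -51302.14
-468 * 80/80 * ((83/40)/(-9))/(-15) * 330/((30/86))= -510367/75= -6804.89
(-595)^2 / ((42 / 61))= 3085075 / 6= 514179.17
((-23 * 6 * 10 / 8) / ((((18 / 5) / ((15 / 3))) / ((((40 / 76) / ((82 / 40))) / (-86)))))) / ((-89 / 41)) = -71875 / 218139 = -0.33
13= 13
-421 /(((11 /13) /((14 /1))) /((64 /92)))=-1225952 /253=-4845.66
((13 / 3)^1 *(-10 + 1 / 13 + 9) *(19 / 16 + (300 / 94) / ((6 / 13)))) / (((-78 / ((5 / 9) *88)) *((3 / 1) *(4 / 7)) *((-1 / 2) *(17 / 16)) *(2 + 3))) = -417032 / 93483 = -4.46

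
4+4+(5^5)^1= 3133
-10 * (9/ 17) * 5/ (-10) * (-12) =-540/ 17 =-31.76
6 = 6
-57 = -57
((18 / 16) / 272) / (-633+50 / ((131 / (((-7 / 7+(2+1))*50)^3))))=1179 / 108619559552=0.00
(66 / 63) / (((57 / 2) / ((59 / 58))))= 0.04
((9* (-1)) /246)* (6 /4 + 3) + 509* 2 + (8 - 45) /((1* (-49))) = 8185393 /8036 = 1018.59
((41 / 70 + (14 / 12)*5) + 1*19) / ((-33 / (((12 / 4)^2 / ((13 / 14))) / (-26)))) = 2669 / 9295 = 0.29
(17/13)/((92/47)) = 799/1196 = 0.67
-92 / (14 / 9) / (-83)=414 / 581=0.71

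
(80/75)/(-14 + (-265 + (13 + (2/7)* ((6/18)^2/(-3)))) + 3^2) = -1008/242875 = -0.00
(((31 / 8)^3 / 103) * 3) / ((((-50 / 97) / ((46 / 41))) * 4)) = -199391163 / 216217600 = -0.92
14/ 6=7/ 3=2.33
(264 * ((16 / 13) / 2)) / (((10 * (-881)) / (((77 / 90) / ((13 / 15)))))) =-0.02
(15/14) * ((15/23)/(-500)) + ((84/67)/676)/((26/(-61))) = -0.01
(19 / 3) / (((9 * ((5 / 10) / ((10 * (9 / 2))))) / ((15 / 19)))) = 50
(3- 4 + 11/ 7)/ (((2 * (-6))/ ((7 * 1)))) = -1/ 3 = -0.33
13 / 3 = 4.33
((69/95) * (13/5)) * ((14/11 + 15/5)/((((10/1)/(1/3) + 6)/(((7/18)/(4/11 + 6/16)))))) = 7567/64125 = 0.12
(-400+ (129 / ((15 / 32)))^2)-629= 1867651 / 25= 74706.04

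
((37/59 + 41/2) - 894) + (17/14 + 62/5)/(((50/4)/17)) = -88212407/103250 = -854.36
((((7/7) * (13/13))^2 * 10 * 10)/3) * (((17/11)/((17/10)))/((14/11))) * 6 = 1000/7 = 142.86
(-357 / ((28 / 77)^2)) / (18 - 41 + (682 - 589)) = -6171 / 160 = -38.57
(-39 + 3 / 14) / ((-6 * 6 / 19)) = 3439 / 168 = 20.47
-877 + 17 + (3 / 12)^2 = -13759 / 16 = -859.94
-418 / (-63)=418 / 63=6.63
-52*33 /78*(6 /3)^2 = -88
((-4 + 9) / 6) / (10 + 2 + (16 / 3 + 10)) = 5 / 164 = 0.03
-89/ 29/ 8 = -89/ 232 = -0.38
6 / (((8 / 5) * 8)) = 0.47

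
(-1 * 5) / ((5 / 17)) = -17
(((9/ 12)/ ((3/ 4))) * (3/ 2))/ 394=3/ 788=0.00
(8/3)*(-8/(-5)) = 64/15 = 4.27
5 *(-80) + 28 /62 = -12386 /31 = -399.55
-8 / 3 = -2.67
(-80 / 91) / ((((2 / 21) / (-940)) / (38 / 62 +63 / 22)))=133724400 / 4433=30165.67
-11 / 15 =-0.73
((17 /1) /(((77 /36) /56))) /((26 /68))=166464 /143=1164.08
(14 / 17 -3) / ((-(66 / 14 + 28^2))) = 259 / 93857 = 0.00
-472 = -472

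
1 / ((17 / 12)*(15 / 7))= 28 / 85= 0.33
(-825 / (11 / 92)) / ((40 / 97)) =-16732.50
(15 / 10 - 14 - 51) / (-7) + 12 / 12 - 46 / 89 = 9.55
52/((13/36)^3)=186624/169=1104.28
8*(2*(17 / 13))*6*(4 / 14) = 3264 / 91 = 35.87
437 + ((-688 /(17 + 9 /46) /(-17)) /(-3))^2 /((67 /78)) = 15908886730637 /36345183609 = 437.72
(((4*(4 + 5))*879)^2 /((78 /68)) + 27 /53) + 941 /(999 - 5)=597864365200699 /684866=872965463.61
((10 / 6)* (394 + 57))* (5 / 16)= 11275 / 48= 234.90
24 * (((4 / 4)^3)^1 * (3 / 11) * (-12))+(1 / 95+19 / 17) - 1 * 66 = -2547808 / 17765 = -143.42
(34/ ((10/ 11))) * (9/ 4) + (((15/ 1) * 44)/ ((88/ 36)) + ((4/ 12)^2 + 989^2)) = 978475.26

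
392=392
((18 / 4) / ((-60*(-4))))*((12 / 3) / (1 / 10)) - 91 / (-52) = 5 / 2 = 2.50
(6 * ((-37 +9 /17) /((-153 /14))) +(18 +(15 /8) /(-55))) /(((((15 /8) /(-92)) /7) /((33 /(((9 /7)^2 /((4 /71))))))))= -365848525168 /24930585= -14674.69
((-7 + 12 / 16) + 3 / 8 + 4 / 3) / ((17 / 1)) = -109 / 408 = -0.27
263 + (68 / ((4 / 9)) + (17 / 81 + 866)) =103859 / 81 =1282.21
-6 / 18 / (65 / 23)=-23 / 195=-0.12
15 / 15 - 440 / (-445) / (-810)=36001 / 36045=1.00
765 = 765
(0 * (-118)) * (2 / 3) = 0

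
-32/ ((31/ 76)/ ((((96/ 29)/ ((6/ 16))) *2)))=-1245184/ 899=-1385.08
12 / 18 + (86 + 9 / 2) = 547 / 6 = 91.17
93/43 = 2.16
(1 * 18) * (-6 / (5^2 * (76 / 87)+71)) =-1.16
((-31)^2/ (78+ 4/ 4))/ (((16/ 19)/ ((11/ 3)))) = 200849/ 3792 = 52.97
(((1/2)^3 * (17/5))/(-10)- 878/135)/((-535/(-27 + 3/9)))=-70699/216675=-0.33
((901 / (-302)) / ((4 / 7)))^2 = 27.26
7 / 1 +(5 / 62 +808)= 50535 / 62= 815.08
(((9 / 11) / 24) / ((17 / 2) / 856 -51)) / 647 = -642 / 621278515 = -0.00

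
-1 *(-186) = 186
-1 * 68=-68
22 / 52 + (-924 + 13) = -23675 / 26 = -910.58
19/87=0.22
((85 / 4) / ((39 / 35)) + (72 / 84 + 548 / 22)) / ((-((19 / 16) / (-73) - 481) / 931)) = 2988036292 / 34431969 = 86.78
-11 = -11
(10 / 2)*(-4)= -20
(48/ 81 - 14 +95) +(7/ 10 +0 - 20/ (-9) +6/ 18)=22909/ 270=84.85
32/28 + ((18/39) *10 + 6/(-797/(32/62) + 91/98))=30169876/5242965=5.75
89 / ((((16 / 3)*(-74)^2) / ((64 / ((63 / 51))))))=1513 / 9583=0.16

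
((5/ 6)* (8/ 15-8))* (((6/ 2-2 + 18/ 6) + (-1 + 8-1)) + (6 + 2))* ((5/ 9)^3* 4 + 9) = -790832/ 729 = -1084.82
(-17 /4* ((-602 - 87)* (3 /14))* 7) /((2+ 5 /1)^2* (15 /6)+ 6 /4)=35139 /992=35.42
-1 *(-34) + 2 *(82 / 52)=483 / 13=37.15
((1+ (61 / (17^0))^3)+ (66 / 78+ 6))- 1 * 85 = 2949750 / 13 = 226903.85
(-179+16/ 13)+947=769.23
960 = 960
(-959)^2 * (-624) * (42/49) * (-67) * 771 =25409972506464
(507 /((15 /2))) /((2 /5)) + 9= 178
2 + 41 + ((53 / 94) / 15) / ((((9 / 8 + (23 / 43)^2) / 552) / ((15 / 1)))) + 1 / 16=263.62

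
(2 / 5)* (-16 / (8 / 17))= -13.60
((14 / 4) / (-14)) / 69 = -0.00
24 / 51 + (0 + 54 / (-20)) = -379 / 170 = -2.23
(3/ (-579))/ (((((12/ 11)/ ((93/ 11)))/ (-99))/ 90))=138105/ 386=357.78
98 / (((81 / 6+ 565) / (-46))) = -9016 / 1157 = -7.79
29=29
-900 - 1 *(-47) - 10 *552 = -6373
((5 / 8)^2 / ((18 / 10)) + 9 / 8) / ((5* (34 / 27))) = 2319 / 10880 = 0.21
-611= -611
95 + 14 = 109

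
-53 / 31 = -1.71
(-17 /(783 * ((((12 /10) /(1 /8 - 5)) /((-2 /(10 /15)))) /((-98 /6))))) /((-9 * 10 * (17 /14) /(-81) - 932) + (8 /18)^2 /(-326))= -185338335 /39909444112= -0.00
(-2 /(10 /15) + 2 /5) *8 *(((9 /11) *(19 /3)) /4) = -26.95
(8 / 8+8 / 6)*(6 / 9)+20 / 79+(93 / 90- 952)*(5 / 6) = -749549 / 948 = -790.66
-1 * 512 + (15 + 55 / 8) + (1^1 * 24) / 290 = -568449 / 1160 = -490.04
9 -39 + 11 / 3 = -79 / 3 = -26.33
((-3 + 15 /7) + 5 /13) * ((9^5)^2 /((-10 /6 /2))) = 899590375458 /455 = 1977121704.30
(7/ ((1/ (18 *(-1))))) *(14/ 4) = -441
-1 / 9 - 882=-7939 / 9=-882.11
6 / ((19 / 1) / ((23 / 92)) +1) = 6 / 77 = 0.08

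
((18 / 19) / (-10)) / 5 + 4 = 1891 / 475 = 3.98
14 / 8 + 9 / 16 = 37 / 16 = 2.31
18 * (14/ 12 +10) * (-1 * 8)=-1608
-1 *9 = -9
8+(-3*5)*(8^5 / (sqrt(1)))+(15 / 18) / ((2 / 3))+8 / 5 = -9830183 / 20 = -491509.15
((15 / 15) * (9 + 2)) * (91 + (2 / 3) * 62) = 1455.67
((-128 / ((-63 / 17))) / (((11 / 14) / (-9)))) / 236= -1088 / 649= -1.68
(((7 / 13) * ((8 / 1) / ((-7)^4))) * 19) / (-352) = -19 / 196196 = -0.00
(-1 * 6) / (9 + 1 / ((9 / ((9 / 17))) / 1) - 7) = -102 / 35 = -2.91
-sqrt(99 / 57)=-sqrt(627) / 19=-1.32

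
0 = 0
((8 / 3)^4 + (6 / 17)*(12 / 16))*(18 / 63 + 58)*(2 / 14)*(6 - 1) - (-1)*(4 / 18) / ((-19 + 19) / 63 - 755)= 43140694 / 20385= 2116.30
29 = 29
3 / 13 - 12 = -153 / 13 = -11.77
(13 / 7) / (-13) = -1 / 7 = -0.14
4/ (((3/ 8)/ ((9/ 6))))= 16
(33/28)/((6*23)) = 11/1288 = 0.01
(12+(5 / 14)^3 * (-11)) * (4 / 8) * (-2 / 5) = -2.30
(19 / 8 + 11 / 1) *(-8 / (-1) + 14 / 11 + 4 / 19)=106037 / 836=126.84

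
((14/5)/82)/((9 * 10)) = 7/18450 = 0.00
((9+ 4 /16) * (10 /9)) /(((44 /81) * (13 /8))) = 1665 /143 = 11.64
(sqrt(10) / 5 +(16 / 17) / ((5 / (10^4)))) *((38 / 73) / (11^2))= 38 *sqrt(10) / 44165 +1216000 / 150161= 8.10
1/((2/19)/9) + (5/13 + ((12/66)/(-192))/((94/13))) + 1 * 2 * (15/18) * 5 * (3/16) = 112844387/1290432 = 87.45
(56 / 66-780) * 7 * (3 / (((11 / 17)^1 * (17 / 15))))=-2699760 / 121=-22312.07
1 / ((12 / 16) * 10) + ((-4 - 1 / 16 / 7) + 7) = 5249 / 1680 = 3.12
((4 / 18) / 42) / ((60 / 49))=7 / 1620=0.00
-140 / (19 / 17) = -2380 / 19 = -125.26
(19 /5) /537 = 0.01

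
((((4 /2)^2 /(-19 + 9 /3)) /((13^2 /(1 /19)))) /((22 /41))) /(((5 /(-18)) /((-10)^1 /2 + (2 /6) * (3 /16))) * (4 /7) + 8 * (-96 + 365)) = -204057 /3026490905152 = -0.00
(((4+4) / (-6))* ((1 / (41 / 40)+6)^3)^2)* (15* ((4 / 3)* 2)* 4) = -350248410269655040 / 14250312723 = -24578296.43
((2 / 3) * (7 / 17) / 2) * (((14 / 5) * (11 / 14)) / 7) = 11 / 255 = 0.04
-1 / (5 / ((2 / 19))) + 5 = 473 / 95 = 4.98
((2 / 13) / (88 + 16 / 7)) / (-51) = -7 / 209508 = -0.00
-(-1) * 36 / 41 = 36 / 41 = 0.88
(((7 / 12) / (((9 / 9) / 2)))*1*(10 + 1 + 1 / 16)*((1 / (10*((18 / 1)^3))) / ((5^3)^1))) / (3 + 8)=413 / 2566080000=0.00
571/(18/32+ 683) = 9136/10937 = 0.84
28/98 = 2/7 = 0.29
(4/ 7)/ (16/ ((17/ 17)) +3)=4/ 133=0.03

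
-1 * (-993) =993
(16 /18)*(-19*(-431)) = 65512 /9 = 7279.11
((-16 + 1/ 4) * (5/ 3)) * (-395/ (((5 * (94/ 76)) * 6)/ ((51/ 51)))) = 52535/ 188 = 279.44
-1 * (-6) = 6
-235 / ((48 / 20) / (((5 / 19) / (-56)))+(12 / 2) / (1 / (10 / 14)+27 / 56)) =3096125 / 6686736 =0.46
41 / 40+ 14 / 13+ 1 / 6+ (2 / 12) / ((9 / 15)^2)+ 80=1161551 / 14040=82.73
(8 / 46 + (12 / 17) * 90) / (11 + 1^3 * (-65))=-12454 / 10557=-1.18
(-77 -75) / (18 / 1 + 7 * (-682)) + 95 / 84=116147 / 99876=1.16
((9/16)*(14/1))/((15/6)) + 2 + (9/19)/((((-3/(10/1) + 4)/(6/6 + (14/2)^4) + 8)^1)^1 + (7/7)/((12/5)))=150014789/28814260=5.21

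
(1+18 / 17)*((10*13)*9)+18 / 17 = 40968 / 17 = 2409.88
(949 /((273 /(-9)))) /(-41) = 219 /287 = 0.76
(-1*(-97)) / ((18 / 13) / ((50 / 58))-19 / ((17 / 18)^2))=-9110725 / 1849842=-4.93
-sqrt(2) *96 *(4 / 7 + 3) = -2400 *sqrt(2) / 7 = -484.87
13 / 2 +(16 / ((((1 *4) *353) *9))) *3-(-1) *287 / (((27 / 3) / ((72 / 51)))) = 1855151 / 36006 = 51.52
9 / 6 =3 / 2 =1.50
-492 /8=-123 /2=-61.50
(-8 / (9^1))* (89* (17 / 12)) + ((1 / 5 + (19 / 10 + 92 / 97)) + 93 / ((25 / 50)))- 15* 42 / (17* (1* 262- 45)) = 1060053293 / 13802130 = 76.80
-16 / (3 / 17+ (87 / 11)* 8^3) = -2992 / 757281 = -0.00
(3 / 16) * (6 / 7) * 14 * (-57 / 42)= -171 / 56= -3.05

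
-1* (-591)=591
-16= -16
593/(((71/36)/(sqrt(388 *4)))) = 85392 *sqrt(97)/71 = 11845.26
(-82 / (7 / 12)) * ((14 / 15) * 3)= -1968 / 5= -393.60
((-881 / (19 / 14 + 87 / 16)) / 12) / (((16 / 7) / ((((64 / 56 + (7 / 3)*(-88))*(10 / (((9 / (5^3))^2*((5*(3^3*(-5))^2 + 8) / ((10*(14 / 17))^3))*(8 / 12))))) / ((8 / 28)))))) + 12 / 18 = 708627020406062854 / 11828109094281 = 59910.42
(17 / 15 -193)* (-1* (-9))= -8634 / 5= -1726.80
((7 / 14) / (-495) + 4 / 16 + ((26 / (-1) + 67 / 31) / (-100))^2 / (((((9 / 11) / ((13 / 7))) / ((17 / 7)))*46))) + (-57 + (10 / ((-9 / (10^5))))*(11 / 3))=-407464.15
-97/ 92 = -1.05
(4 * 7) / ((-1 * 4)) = -7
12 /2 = 6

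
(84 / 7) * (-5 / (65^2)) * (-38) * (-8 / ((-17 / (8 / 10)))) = 14592 / 71825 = 0.20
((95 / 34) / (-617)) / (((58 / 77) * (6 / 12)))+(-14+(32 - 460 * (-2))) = 570636241 / 608362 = 937.99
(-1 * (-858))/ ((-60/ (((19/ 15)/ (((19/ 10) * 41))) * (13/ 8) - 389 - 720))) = 15604589/ 984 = 15858.32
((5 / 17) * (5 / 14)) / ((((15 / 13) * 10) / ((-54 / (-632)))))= 117 / 150416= 0.00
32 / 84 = 8 / 21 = 0.38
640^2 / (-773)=-409600 / 773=-529.88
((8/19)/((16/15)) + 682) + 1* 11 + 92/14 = 186191/266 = 699.97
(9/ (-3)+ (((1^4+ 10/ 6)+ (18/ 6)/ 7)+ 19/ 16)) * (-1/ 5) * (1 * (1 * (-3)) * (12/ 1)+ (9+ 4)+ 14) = 2.31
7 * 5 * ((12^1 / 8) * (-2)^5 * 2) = -3360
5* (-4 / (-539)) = 20 / 539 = 0.04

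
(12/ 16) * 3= 9/ 4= 2.25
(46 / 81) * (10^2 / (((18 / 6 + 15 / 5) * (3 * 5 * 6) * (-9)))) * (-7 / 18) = 805 / 177147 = 0.00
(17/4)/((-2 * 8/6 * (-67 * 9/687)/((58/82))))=112897/87904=1.28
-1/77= -0.01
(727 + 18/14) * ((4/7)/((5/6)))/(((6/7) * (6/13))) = 132548/105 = 1262.36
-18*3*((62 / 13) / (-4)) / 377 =837 / 4901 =0.17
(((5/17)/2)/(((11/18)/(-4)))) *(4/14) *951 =-261.54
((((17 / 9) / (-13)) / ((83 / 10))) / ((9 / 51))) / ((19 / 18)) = -0.09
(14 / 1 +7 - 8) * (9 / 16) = 117 / 16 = 7.31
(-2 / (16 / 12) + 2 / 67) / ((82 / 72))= -3546 / 2747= -1.29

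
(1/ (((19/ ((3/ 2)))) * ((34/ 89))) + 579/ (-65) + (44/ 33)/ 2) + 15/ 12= -854627/ 125970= -6.78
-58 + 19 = -39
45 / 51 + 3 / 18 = 107 / 102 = 1.05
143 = 143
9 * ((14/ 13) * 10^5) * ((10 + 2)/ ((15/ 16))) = 161280000/ 13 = 12406153.85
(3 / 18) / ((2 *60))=1 / 720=0.00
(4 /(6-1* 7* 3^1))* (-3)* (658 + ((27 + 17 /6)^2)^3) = 32894144144569 /58320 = 564028534.71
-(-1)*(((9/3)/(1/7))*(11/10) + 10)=331/10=33.10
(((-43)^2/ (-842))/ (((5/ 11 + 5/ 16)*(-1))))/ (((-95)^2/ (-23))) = -3742376/ 512935875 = -0.01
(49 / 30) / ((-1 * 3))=-49 / 90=-0.54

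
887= 887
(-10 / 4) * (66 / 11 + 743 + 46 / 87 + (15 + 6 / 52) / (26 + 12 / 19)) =-4292696165 / 2289144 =-1875.24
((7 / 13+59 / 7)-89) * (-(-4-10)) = -14566 / 13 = -1120.46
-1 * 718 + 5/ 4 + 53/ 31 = -715.04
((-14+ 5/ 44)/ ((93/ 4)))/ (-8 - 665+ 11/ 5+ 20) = 3055/ 3328842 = 0.00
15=15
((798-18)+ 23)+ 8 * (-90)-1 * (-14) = 97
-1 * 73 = -73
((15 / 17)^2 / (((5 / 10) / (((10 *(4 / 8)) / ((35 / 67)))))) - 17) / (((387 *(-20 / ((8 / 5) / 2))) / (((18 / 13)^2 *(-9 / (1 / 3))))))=-4122252 / 367528525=-0.01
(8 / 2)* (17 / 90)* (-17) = -578 / 45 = -12.84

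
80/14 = 40/7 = 5.71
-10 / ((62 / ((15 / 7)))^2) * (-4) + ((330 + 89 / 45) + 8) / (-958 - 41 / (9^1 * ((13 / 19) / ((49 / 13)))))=-104928068009 / 352058318605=-0.30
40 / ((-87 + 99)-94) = -20 / 41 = -0.49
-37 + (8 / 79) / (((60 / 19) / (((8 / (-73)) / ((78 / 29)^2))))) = -4868305801 / 131574105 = -37.00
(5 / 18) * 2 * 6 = 10 / 3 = 3.33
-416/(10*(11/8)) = -1664/55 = -30.25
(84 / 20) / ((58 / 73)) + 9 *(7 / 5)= 5187 / 290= 17.89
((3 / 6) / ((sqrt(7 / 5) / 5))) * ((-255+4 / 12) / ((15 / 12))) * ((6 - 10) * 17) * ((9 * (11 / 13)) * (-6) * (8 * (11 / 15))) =-603474432 * sqrt(35) / 455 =-7846599.75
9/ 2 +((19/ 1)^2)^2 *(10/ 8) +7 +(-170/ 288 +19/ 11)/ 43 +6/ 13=144252504049/ 885456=162913.24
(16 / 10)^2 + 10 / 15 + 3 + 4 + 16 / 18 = 2501 / 225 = 11.12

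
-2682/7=-383.14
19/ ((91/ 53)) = 1007/ 91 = 11.07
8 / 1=8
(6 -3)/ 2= 3/ 2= 1.50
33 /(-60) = -11 /20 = -0.55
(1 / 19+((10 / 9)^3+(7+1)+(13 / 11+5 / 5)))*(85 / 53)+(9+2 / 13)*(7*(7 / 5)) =56856129298 / 524883645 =108.32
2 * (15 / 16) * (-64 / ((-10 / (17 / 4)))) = 51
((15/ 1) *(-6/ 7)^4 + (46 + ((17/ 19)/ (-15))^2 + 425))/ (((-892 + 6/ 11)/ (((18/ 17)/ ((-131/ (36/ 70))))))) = 18500071563072/ 8281128529223375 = 0.00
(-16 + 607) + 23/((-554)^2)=181387379/306916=591.00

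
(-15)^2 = 225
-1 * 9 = -9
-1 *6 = -6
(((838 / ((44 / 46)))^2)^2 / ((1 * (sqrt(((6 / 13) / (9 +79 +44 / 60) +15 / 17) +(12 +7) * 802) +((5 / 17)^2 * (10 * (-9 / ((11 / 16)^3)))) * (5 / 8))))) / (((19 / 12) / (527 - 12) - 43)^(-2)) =3660836812839350008463841271931200 / 3370371106442472859661 +2992030087416776449225254885713 * sqrt(10897040185603) / 1103030543926627481343600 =10040503832405.99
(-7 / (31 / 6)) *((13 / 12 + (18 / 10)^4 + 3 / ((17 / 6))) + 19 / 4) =-7760179 / 329375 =-23.56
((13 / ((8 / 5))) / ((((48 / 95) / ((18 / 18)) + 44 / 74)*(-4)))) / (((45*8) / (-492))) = 1873495 / 742272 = 2.52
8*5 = 40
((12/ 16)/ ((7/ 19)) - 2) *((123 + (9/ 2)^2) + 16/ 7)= 4075/ 784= 5.20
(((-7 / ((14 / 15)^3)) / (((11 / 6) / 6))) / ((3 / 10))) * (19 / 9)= -106875 / 539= -198.28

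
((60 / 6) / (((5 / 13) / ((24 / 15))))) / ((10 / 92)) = 9568 / 25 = 382.72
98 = 98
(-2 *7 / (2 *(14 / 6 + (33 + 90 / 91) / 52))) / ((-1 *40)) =24843 / 424030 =0.06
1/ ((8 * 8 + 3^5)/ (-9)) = -9/ 307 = -0.03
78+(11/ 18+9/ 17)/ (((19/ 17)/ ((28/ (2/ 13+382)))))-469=-166050965/ 424764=-390.93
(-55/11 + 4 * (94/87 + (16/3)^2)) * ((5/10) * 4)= 59038/261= 226.20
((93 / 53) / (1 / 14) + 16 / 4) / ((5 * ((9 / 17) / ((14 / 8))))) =90083 / 4770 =18.89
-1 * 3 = -3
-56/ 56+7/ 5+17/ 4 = 93/ 20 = 4.65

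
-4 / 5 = -0.80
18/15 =6/5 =1.20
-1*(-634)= 634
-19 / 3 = -6.33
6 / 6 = 1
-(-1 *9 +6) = 3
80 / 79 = 1.01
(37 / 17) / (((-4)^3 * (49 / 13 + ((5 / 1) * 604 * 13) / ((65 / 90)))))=-481 / 768921152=-0.00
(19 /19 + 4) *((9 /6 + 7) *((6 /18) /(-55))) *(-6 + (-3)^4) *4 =-850 /11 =-77.27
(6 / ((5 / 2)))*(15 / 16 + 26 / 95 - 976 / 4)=-1107117 / 1900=-582.69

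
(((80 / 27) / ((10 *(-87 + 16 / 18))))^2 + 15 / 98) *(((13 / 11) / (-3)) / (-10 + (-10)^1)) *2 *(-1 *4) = -0.02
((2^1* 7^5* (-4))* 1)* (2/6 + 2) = -941192/3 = -313730.67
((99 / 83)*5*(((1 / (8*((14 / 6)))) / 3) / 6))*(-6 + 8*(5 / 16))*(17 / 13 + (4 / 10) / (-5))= -13167 / 172640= -0.08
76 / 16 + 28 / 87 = 1765 / 348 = 5.07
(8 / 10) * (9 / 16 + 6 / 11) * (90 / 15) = 117 / 22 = 5.32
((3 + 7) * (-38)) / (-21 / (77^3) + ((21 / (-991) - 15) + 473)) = -2456017102 / 2960009671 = -0.83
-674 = -674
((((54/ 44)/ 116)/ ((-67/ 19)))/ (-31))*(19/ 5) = 9747/ 26502520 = 0.00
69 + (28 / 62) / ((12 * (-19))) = 243839 / 3534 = 69.00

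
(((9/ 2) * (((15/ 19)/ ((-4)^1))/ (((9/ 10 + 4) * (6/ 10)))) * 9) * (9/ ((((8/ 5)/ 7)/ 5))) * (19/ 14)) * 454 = -517134375/ 1568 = -329805.09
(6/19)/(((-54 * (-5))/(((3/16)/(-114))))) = -1/519840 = -0.00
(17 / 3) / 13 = 17 / 39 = 0.44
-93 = -93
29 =29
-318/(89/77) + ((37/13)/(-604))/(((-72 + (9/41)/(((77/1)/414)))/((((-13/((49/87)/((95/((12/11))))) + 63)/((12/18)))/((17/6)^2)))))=-19326302881469397/70239713822096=-275.15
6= 6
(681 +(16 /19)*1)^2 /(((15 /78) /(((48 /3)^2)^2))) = 57195005870080 /361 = 158434919307.70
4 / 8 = 1 / 2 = 0.50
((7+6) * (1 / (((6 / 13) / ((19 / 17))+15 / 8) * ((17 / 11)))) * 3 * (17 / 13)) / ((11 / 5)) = 9880 / 1507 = 6.56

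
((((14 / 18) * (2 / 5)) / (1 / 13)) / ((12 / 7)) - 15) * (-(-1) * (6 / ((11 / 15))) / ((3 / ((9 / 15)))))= -3413 / 165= -20.68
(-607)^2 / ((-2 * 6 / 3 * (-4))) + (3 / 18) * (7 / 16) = 2210701 / 96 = 23028.14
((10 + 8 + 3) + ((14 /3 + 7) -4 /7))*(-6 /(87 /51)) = -22916 /203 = -112.89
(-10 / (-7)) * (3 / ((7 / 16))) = 480 / 49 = 9.80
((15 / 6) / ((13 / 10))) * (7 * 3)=40.38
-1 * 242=-242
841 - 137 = 704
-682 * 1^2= -682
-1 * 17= -17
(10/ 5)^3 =8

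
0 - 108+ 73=-35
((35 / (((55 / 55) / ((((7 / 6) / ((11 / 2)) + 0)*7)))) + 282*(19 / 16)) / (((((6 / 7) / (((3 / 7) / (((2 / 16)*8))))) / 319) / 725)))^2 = 4610554479927030625 / 2304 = 2001108715246107.04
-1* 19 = -19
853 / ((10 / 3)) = 2559 / 10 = 255.90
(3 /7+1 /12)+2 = 211 /84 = 2.51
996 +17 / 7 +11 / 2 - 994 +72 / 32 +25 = 1041 / 28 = 37.18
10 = 10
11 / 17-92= -1553 / 17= -91.35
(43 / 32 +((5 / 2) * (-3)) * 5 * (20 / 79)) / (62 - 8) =-20603 / 136512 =-0.15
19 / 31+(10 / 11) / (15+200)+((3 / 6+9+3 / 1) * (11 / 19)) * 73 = 294703587 / 557194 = 528.91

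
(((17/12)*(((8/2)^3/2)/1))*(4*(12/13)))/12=544/39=13.95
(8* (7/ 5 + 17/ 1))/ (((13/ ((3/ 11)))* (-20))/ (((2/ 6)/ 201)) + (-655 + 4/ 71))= -52256/ 204307805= -0.00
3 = 3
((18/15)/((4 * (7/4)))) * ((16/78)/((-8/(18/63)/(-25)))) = 20/637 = 0.03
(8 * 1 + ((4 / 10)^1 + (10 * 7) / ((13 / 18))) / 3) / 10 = 3943 / 975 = 4.04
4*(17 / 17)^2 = 4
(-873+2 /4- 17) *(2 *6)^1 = -10674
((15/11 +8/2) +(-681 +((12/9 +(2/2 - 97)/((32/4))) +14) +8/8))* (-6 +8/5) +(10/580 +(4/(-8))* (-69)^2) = 249364/435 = 573.25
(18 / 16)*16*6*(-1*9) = -972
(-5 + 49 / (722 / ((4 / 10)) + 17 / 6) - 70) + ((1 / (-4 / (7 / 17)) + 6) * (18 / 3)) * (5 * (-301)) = -19666306059 / 368798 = -53325.41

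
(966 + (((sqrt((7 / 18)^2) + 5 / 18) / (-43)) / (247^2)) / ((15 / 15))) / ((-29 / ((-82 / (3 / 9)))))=8194.34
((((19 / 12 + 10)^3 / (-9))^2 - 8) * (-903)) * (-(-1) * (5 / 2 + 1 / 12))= -67282243857781099 / 967458816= -69545331.28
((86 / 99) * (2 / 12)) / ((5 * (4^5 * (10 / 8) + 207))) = 43 / 2208195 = 0.00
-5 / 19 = -0.26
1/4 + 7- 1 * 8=-3/4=-0.75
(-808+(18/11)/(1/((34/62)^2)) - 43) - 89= -9931538/10571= -939.51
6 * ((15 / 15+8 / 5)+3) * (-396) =-66528 / 5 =-13305.60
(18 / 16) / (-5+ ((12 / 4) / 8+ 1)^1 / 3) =-27 / 109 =-0.25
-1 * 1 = -1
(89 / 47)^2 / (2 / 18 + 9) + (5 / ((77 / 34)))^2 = 5657560681 / 1073967202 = 5.27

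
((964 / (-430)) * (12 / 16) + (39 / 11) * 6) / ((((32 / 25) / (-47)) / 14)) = -152437215 / 15136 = -10071.17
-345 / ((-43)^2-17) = -0.19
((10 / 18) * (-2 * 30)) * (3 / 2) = -50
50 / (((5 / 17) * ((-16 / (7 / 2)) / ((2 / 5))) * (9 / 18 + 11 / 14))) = -833 / 72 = -11.57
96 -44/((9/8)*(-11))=896/9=99.56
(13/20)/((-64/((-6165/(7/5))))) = 80145/1792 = 44.72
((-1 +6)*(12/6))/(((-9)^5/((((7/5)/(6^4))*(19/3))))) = -133/114791256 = -0.00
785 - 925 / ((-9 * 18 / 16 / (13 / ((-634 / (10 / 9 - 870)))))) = 557550005 / 231093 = 2412.67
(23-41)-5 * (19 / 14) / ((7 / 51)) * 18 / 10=-10485 / 98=-106.99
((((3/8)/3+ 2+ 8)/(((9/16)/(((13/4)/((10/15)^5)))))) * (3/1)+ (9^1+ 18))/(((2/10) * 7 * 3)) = 145035/448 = 323.74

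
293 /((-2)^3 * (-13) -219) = -293 /115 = -2.55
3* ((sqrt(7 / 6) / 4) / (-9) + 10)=30 - sqrt(42) / 72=29.91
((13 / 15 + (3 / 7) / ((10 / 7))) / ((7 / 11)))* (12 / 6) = 11 / 3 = 3.67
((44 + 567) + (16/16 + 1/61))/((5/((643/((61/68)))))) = 87737.06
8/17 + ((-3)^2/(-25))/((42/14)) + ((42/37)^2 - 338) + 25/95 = -3715451086/11054675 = -336.10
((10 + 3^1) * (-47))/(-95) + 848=81171/95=854.43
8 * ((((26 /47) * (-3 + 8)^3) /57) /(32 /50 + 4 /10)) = 25000 /2679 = 9.33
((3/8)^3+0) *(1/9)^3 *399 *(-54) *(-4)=6.23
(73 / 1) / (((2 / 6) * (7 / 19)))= 594.43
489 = 489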